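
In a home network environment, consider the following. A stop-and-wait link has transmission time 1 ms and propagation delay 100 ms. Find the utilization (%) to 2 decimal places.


Given: Ttrans = 1 ms, Tprop = 100 ms
RTT = 2 * Tprop = 2 * 100 = 200 ms
U = Ttrans / (Ttrans + RTT)
U = 1 / (1 + 200)
U = 1 / 201 = 0.004975
U% = 0.50%

0.50


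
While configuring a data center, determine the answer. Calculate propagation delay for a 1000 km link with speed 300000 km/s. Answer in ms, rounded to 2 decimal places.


Given: distance = 1000 km, speed = 300000 km/s
Delay = distance / speed = 1000 / 300000 seconds
Delay in ms = 1000 * 1000 / 300000
Delay = 3.3333 ms
Rounded to 2 dp = 3.33 ms

3.33


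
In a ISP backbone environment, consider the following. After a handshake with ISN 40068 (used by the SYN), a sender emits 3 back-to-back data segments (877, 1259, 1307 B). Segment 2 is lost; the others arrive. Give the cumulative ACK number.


SYN uses sequence number 40068; first data byte = ISN + 1 = 40069.
Segment 1: SEQ = 40069, len = 877 B, covers [40069, 40945]
Segment 2: SEQ = 40946, len = 1259 B, covers [40946, 42204] [LOST]
Segment 3: SEQ = 42205, len = 1307 B, covers [42205, 43511]
In-order data received: bytes [40069, 40945] (segments 1..1).
Segment 2 missing -> gap begins at byte 40946; later segments buffered out of order.
Cumulative ACK = next expected in-order byte = 40069 + 877 = 40946

40946


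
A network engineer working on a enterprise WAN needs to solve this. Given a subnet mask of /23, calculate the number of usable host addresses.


Given: subnet mask /23
Host bits = 32 - 23 = 9
Total addresses = 2^9 = 512
Usable hosts = 512 - 2 (network + broadcast) = 510

510


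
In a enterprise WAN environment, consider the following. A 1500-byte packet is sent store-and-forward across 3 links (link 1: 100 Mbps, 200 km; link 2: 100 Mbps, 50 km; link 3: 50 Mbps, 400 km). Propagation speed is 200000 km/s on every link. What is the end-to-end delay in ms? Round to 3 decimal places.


Packet = 1500 bytes = 12000 bits. Store-and-forward: sum (t_trans + t_prop) per link.
Link 1: t_trans = 12000/(100*10^6) s = 0.1200 ms; t_prop = 200/200000 s = 1.0000 ms; subtotal = 1.1200 ms
Link 2: t_trans = 12000/(100*10^6) s = 0.1200 ms; t_prop = 50/200000 s = 0.2500 ms; subtotal = 0.3700 ms
Link 3: t_trans = 12000/(50*10^6) s = 0.2400 ms; t_prop = 400/200000 s = 2.0000 ms; subtotal = 2.2400 ms
End-to-end = 1.1200 + 0.3700 + 2.2400 = 3.7300 ms -> 3.730 ms (3 dp)

3.730


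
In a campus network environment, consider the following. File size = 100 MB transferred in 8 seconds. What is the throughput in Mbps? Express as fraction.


Given: file = 100 MB, time = 8 s
File in Mb = 100 * 8 = 800 Mb
Throughput = 800 / 8 Mbps
Throughput = 100 Mbps

100


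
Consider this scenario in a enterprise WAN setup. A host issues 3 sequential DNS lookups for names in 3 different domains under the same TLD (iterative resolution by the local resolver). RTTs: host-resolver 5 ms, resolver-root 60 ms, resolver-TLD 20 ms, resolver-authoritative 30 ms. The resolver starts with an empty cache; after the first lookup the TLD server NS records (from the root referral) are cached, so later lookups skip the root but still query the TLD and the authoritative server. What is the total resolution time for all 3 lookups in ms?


Lookup 1 (cold cache): local + root + TLD + auth = 5 + 60 + 20 + 30 = 115 ms
Lookups 2..3 (TLD NS cached -> skip root; new domain -> still ask TLD and auth): local + TLD + auth = 5 + 20 + 30 = 55 ms each
Remaining 2 lookups: 2 * 55 = 110 ms
Total = 115 + 110 = 225 ms

225


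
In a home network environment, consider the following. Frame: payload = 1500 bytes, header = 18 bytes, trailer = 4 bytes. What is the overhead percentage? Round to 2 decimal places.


Given: payload = 1500 B, header = 18 B, trailer = 4 B
Overhead bytes = header + trailer = 18 + 4 = 22
Total frame = payload + overhead = 1500 + 22 = 1522
Overhead % = 22 / 1522 * 100 = 1.4455% -> 1.45% (2 dp)

1.45


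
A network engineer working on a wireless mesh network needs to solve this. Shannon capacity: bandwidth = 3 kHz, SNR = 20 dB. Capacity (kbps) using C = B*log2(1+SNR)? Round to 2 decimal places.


Given: B = 3 kHz, SNR = 20 dB
SNR linear = 10^(20/10) = 100
1 + SNR = 101
log2(101) = 6.6582114828
C = 3 * 1000 * 6.6582114828 = 19974.6344 bps
C = 19.974634 kbps -> 19.97 kbps (2 dp)

19.97


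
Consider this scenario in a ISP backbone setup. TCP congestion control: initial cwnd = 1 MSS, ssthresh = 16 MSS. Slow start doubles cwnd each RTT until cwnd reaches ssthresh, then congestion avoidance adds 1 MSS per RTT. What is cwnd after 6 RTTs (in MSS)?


RTT 0: cwnd = 1 MSS (initial)
RTT 1: cwnd = 2 MSS (slow start, doubled)
RTT 2: cwnd = 4 MSS (slow start, doubled)
RTT 3: cwnd = 8 MSS (slow start, doubled)
RTT 4: cwnd = 16 MSS (slow start, doubled)
RTT 5: cwnd = 17 MSS (congestion avoidance, +1)
RTT 6: cwnd = 18 MSS (congestion avoidance, +1)

18


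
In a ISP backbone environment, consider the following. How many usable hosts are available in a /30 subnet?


Given: subnet mask /30
Host bits = 32 - 30 = 2
Total addresses = 2^2 = 4
Usable hosts = 4 - 2 (network + broadcast) = 2

2


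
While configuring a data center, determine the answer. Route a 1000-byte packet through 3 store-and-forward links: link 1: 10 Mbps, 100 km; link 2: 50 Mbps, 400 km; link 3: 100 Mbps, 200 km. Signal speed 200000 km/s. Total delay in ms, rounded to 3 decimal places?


Packet = 1000 bytes = 8000 bits. Store-and-forward: sum (t_trans + t_prop) per link.
Link 1: t_trans = 8000/(10*10^6) s = 0.8000 ms; t_prop = 100/200000 s = 0.5000 ms; subtotal = 1.3000 ms
Link 2: t_trans = 8000/(50*10^6) s = 0.1600 ms; t_prop = 400/200000 s = 2.0000 ms; subtotal = 2.1600 ms
Link 3: t_trans = 8000/(100*10^6) s = 0.0800 ms; t_prop = 200/200000 s = 1.0000 ms; subtotal = 1.0800 ms
End-to-end = 1.3000 + 2.1600 + 1.0800 = 4.5400 ms -> 4.540 ms (3 dp)

4.540


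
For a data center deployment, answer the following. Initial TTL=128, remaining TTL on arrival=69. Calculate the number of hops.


Given: initial TTL = 128, received TTL = 69
Hops = initial TTL - received TTL
Hops = 128 - 69 = 59

59


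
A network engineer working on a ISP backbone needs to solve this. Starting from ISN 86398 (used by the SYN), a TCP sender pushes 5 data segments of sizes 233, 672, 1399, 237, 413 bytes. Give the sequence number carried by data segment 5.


The SYN occupies sequence number ISN = 86398, so the first data byte is ISN + 1 = 86399.
SEQ of data segment i = (ISN + 1) + sum of payload sizes of segments 1..i-1.
Segment 1: SEQ = 86399, payload = 233 bytes
Segment 2: SEQ = 86632, payload = 672 bytes
Segment 3: SEQ = 87304, payload = 1399 bytes
Segment 4: SEQ = 88703, payload = 237 bytes
Segment 5: SEQ = 88940, payload = 413 bytes
SEQ of segment 5 = 86399 + 233 + 672 + 1399 + 237 = 88940

88940


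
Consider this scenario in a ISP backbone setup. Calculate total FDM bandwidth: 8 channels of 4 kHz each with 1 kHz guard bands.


Given: 8 channels, 4 kHz each, guard = 1 kHz
Channel bandwidth = 8 * 4 = 32 kHz
Guard bands = 7 gaps * 1 kHz = 7 kHz
Total = 32 + 7 = 39 kHz

39


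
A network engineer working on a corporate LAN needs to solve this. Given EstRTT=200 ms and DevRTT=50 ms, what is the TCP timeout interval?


Given: EstRTT = 200 ms, DevRTT = 50 ms
Timeout = EstRTT + 4 * DevRTT
4 * DevRTT = 4 * 50 = 200
Timeout = 200 + 200 = 400 ms

400


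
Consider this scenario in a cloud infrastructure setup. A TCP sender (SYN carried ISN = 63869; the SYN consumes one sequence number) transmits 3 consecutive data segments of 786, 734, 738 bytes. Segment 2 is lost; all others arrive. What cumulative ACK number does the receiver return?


SYN uses sequence number 63869; first data byte = ISN + 1 = 63870.
Segment 1: SEQ = 63870, len = 786 B, covers [63870, 64655]
Segment 2: SEQ = 64656, len = 734 B, covers [64656, 65389] [LOST]
Segment 3: SEQ = 65390, len = 738 B, covers [65390, 66127]
In-order data received: bytes [63870, 64655] (segments 1..1).
Segment 2 missing -> gap begins at byte 64656; later segments buffered out of order.
Cumulative ACK = next expected in-order byte = 63870 + 786 = 64656

64656


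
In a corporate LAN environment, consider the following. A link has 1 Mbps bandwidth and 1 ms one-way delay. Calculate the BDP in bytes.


Given: bandwidth = 1 Mbps, delay = 1 ms
BDP in bits = 1 * 10^6 * 1 / 1000
BDP in bits = 1000
BDP in bytes = 1000 / 8 = 125

125


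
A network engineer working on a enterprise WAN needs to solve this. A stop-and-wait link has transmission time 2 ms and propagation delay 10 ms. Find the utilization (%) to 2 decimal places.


Given: Ttrans = 2 ms, Tprop = 10 ms
RTT = 2 * Tprop = 2 * 10 = 20 ms
U = Ttrans / (Ttrans + RTT)
U = 2 / (2 + 20)
U = 2 / 22 = 0.090909
U% = 9.09%

9.09


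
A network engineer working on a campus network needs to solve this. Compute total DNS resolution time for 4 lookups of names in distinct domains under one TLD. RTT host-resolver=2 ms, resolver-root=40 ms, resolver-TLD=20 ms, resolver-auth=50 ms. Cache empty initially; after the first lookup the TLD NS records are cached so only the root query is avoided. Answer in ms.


Lookup 1 (cold cache): local + root + TLD + auth = 2 + 40 + 20 + 50 = 112 ms
Lookups 2..4 (TLD NS cached -> skip root; new domain -> still ask TLD and auth): local + TLD + auth = 2 + 20 + 50 = 72 ms each
Remaining 3 lookups: 3 * 72 = 216 ms
Total = 112 + 216 = 328 ms

328


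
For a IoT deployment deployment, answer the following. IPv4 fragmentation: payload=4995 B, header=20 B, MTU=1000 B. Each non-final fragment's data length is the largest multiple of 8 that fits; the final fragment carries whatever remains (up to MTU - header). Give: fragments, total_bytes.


Max data per non-final fragment = floor((MTU - header)/8)*8 = floor((1000 - 20)/8)*8 = floor(980/8)*8 = 976 B
Final fragment needs no 8-byte alignment: it can carry up to MTU - header = 980 B
Non-final fragments needed = ceil((payload - 980) / 976) = ceil(4015/976) = ceil(4.1137) = 5
Number of fragments = 5 + 1 = 6
Fragment sizes (data): 5 * 976 B + 115 B (last, 115 <= 980 OK)
Total bytes sent = payload + n_frags * header = 4995 + 6*20 = 4995 + 120 = 5115 B

6, 5115


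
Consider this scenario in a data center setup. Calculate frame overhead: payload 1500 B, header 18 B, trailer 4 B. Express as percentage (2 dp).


Given: payload = 1500 B, header = 18 B, trailer = 4 B
Overhead bytes = header + trailer = 18 + 4 = 22
Total frame = payload + overhead = 1500 + 22 = 1522
Overhead % = 22 / 1522 * 100 = 1.4455% -> 1.45% (2 dp)

1.45


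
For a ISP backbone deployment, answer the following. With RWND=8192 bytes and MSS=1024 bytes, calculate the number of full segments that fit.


Given: RWND = 8192 bytes, MSS = 1024 bytes
Full segments = floor(RWND / MSS)
Full segments = floor(8192 / 1024)
Full segments = floor(8.0) = 8

8


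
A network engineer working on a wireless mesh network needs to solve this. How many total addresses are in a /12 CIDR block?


Given: CIDR prefix /12
Host bits = 32 - 12 = 20
Total addresses = 2^20 = 1048576

1048576


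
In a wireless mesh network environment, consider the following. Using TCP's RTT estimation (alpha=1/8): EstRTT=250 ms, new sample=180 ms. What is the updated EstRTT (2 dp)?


Given: EstRTT = 250 ms, SampleRTT = 180 ms, alpha = 1/8
New EstRTT = (1 - alpha) * EstRTT + alpha * SampleRTT
(7/8) * 250 = 218.75
(1/8) * 180 = 22.5
New EstRTT = 218.75 + 22.5 = 241.25 ms -> 241.25 ms (2 dp)

241.25


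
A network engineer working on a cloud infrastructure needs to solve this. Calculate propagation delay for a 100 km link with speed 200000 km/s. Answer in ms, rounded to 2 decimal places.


Given: distance = 100 km, speed = 200000 km/s
Delay = distance / speed = 100 / 200000 seconds
Delay in ms = 100 * 1000 / 200000
Delay = 0.5000 ms
Rounded to 2 dp = 0.50 ms

0.50


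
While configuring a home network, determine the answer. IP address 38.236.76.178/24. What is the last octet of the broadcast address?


Given: IP = 38.236.76.178, prefix = /24
Host bits = 32 - 24 = 8
Network last octet = 178 AND mask = 0
Host part size = 2^8 - 1 = 255
Broadcast last octet = 0 OR 255 = 255

255


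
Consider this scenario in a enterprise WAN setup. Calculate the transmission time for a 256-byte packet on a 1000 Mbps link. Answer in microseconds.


Given: packet = 256 bytes, bandwidth = 1000 Mbps
Packet in bits = 256 * 8 = 2048 bits
Bandwidth = 1000 * 10^6 = 1000000000 bps
Time = 2048 / 1000000000 seconds
Time in us = 2048 * 10^6 / 1000000000 = 2.048

2.048


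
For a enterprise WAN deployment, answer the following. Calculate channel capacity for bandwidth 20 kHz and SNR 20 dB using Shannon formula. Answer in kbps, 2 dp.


Given: B = 20 kHz, SNR = 20 dB
SNR linear = 10^(20/10) = 100
1 + SNR = 101
log2(101) = 6.6582114828
C = 20 * 1000 * 6.6582114828 = 133164.2297 bps
C = 133.164230 kbps -> 133.16 kbps (2 dp)

133.16


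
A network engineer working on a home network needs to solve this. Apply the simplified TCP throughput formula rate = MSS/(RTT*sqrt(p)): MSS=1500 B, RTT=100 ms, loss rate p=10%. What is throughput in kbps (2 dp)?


Given: MSS = 1500 bytes, RTT = 100 ms, loss = 10%
RTT in seconds = 100 / 1000 = 0.1
Loss rate = 10% = 0.1
sqrt(loss) = sqrt(0.1) = 0.316227766017
Throughput (bytes/s) = 1500 / (0.1 * 0.316227766017) = 47434.1649
Throughput (kbps) = 47434.1649 * 8 / 1000 = 379.473319 -> 379.47 kbps (2 dp)

379.47


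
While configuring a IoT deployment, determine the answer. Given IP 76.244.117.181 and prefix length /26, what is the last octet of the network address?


Given: IP = 76.244.117.181, prefix = /26
Subnet mask = 255.255.255.192
Last octet of IP: 181
Last octet of mask: 192
Network last octet = 181 AND 192 = 128

128


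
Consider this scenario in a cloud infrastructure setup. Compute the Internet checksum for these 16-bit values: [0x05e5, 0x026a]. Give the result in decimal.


Given words: [0x05e5, 0x026a]
Step 1: Sum all words
Raw sum = 1509 + 618 = 2127
One's complement = ~2127 & 0xFFFF = 63408

63408


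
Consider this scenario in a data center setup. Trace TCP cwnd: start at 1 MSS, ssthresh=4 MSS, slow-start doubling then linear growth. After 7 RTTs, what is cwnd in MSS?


RTT 0: cwnd = 1 MSS (initial)
RTT 1: cwnd = 2 MSS (slow start, doubled)
RTT 2: cwnd = 4 MSS (slow start, doubled)
RTT 3: cwnd = 5 MSS (congestion avoidance, +1)
RTT 4: cwnd = 6 MSS (congestion avoidance, +1)
RTT 5: cwnd = 7 MSS (congestion avoidance, +1)
RTT 6: cwnd = 8 MSS (congestion avoidance, +1)
RTT 7: cwnd = 9 MSS (congestion avoidance, +1)

9


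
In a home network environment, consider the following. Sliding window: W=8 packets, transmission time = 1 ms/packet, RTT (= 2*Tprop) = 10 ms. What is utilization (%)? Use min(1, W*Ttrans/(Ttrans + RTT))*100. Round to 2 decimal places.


Given: W = 8, Ttrans = 1 ms, RTT = 10 ms (= 2 * Tprop, Tprop = 5 ms)
Cycle time = Ttrans + RTT = 1 + 10 = 11 ms (first packet sent until its ACK returns)
W * Ttrans = 8 * 1 = 8 ms of sending per cycle
W * Ttrans / (Ttrans + RTT) = 8 / 11 = 0.727273
U = min(1, 0.727273) = 0.727273
U% = 72.73%

72.73


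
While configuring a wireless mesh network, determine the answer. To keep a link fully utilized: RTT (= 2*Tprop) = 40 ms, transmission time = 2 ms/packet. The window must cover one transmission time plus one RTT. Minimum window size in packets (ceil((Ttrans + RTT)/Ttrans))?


Given: Ttrans = 2 ms, RTT = 40 ms (= 2 * Tprop, Tprop = 20 ms)
Time until first ACK returns = Ttrans + RTT = 2 + 40 = 42 ms
Need W * Ttrans >= Ttrans + RTT  ->  W >= (Ttrans + RTT) / Ttrans
(Ttrans + RTT) / Ttrans = 42 / 2 = 21
W_min = ceil(21) = 21

21


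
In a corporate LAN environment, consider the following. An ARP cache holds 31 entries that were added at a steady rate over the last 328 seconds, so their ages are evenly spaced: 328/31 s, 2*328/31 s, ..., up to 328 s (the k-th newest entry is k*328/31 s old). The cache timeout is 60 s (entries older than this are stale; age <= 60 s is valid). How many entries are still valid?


Ages are k * 328/31 s for k = 1..31 (spacing = 10.5806 s).
Entry k is valid iff k * 328/31 <= 60 iff k <= 31 * 60 / 328 = 5.6707
n_valid = floor(5.6707) = 5
(n_stale = 31 - 5 = 26)

5


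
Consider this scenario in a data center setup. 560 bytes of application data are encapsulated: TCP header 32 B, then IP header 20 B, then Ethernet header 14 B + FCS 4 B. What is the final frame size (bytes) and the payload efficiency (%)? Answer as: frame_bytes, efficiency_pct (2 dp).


TCP segment = 560 + 32 = 592 B
IP packet = 592 + 20 = 612 B
Ethernet frame = 612 + 14 + 4 = 630 B
Efficiency = app / frame = 560 / 630 = 0.888889 = 88.8889% -> 88.89% (2 dp)

630, 88.89


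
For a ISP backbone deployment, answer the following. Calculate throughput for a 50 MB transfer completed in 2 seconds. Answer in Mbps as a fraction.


Given: file = 50 MB, time = 2 s
File in Mb = 50 * 8 = 400 Mb
Throughput = 400 / 2 Mbps
Throughput = 200 Mbps

200


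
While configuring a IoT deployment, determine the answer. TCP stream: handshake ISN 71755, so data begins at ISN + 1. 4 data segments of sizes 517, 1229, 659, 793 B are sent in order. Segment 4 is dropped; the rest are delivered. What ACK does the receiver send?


SYN uses sequence number 71755; first data byte = ISN + 1 = 71756.
Segment 1: SEQ = 71756, len = 517 B, covers [71756, 72272]
Segment 2: SEQ = 72273, len = 1229 B, covers [72273, 73501]
Segment 3: SEQ = 73502, len = 659 B, covers [73502, 74160]
Segment 4: SEQ = 74161, len = 793 B, covers [74161, 74953] [LOST]
In-order data received: bytes [71756, 74160] (segments 1..3).
Segment 4 missing -> gap begins at byte 74161.
Cumulative ACK = next expected in-order byte = 71756 + 517 + 1229 + 659 = 74161

74161


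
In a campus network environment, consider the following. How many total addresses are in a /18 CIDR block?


Given: CIDR prefix /18
Host bits = 32 - 18 = 14
Total addresses = 2^14 = 16384

16384


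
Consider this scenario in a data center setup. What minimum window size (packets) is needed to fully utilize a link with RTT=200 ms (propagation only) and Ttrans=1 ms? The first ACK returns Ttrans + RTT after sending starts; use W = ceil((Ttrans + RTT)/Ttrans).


Given: Ttrans = 1 ms, RTT = 200 ms (= 2 * Tprop, Tprop = 100 ms)
Time until first ACK returns = Ttrans + RTT = 1 + 200 = 201 ms
Need W * Ttrans >= Ttrans + RTT  ->  W >= (Ttrans + RTT) / Ttrans
(Ttrans + RTT) / Ttrans = 201 / 1 = 201
W_min = ceil(201) = 201

201


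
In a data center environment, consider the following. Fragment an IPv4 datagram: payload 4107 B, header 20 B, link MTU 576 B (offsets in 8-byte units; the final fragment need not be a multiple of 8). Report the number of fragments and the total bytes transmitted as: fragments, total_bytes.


Max data per non-final fragment = floor((MTU - header)/8)*8 = floor((576 - 20)/8)*8 = floor(556/8)*8 = 552 B
Final fragment needs no 8-byte alignment: it can carry up to MTU - header = 556 B
Non-final fragments needed = ceil((payload - 556) / 552) = ceil(3551/552) = ceil(6.4330) = 7
Number of fragments = 7 + 1 = 8
Fragment sizes (data): 7 * 552 B + 243 B (last, 243 <= 556 OK)
Total bytes sent = payload + n_frags * header = 4107 + 8*20 = 4107 + 160 = 4267 B

8, 4267


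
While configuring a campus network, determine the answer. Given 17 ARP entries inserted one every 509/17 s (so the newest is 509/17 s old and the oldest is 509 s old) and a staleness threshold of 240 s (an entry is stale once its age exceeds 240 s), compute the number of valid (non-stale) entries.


Ages are k * 509/17 s for k = 1..17 (spacing = 29.9412 s).
Entry k is valid iff k * 509/17 <= 240 iff k <= 17 * 240 / 509 = 8.0157
n_valid = floor(8.0157) = 8
(n_stale = 17 - 8 = 9)

8


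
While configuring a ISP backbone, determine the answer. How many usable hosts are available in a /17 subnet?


Given: subnet mask /17
Host bits = 32 - 17 = 15
Total addresses = 2^15 = 32768
Usable hosts = 32768 - 2 (network + broadcast) = 32766

32766


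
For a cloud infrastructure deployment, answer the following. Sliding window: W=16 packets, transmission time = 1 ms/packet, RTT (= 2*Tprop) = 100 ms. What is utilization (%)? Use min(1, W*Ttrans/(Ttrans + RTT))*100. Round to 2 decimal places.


Given: W = 16, Ttrans = 1 ms, RTT = 100 ms (= 2 * Tprop, Tprop = 50 ms)
Cycle time = Ttrans + RTT = 1 + 100 = 101 ms (first packet sent until its ACK returns)
W * Ttrans = 16 * 1 = 16 ms of sending per cycle
W * Ttrans / (Ttrans + RTT) = 16 / 101 = 0.158416
U = min(1, 0.158416) = 0.158416
U% = 15.84%

15.84


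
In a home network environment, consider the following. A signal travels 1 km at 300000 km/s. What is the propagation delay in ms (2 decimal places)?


Given: distance = 1 km, speed = 300000 km/s
Delay = distance / speed = 1 / 300000 seconds
Delay in ms = 1 * 1000 / 300000
Delay = 0.0033 ms
Rounded to 2 dp = 0.00 ms

0.00


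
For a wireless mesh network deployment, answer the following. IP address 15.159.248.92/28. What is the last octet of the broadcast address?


Given: IP = 15.159.248.92, prefix = /28
Host bits = 32 - 28 = 4
Network last octet = 92 AND mask = 80
Host part size = 2^4 - 1 = 15
Broadcast last octet = 80 OR 15 = 95

95


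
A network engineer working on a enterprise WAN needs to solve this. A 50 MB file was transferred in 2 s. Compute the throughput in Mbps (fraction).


Given: file = 50 MB, time = 2 s
File in Mb = 50 * 8 = 400 Mb
Throughput = 400 / 2 Mbps
Throughput = 200 Mbps

200


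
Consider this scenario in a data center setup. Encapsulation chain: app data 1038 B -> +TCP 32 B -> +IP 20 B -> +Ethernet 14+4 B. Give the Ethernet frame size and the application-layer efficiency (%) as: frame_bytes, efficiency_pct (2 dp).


TCP segment = 1038 + 32 = 1070 B
IP packet = 1070 + 20 = 1090 B
Ethernet frame = 1090 + 14 + 4 = 1108 B
Efficiency = app / frame = 1038 / 1108 = 0.936823 = 93.6823% -> 93.68% (2 dp)

1108, 93.68


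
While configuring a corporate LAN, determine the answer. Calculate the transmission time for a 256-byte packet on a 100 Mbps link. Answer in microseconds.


Given: packet = 256 bytes, bandwidth = 100 Mbps
Packet in bits = 256 * 8 = 2048 bits
Bandwidth = 100 * 10^6 = 100000000 bps
Time = 2048 / 100000000 seconds
Time in us = 2048 * 10^6 / 100000000 = 20.48

20.48


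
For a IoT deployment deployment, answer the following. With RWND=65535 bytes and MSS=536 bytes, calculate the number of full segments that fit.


Given: RWND = 65535 bytes, MSS = 536 bytes
Full segments = floor(RWND / MSS)
Full segments = floor(65535 / 536)
Full segments = floor(122.2668) = 122

122


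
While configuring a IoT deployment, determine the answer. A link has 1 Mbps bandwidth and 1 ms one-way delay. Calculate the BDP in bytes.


Given: bandwidth = 1 Mbps, delay = 1 ms
BDP in bits = 1 * 10^6 * 1 / 1000
BDP in bits = 1000
BDP in bytes = 1000 / 8 = 125

125


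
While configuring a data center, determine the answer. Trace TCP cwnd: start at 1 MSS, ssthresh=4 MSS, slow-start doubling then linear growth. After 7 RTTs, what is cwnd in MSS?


RTT 0: cwnd = 1 MSS (initial)
RTT 1: cwnd = 2 MSS (slow start, doubled)
RTT 2: cwnd = 4 MSS (slow start, doubled)
RTT 3: cwnd = 5 MSS (congestion avoidance, +1)
RTT 4: cwnd = 6 MSS (congestion avoidance, +1)
RTT 5: cwnd = 7 MSS (congestion avoidance, +1)
RTT 6: cwnd = 8 MSS (congestion avoidance, +1)
RTT 7: cwnd = 9 MSS (congestion avoidance, +1)

9


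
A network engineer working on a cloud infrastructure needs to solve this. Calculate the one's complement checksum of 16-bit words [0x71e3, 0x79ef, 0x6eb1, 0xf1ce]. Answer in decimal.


Given words: [0x71e3, 0x79ef, 0x6eb1, 0xf1ce]
Step 1: Sum all words
Raw sum = 29155 + 31215 + 28337 + 61902 = 150609
Step 2: Fold carry: (19537 + 2) = 19539
One's complement = ~19539 & 0xFFFF = 45996

45996


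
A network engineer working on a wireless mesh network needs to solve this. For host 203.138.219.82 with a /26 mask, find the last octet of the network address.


Given: IP = 203.138.219.82, prefix = /26
Subnet mask = 255.255.255.192
Last octet of IP: 82
Last octet of mask: 192
Network last octet = 82 AND 192 = 64

64


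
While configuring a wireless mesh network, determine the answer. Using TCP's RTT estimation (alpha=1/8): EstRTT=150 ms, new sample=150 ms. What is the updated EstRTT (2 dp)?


Given: EstRTT = 150 ms, SampleRTT = 150 ms, alpha = 1/8
New EstRTT = (1 - alpha) * EstRTT + alpha * SampleRTT
(7/8) * 150 = 131.25
(1/8) * 150 = 18.75
New EstRTT = 131.25 + 18.75 = 150 ms -> 150.00 ms (2 dp)

150.00


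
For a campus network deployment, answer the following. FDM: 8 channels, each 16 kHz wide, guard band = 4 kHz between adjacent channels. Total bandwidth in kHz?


Given: 8 channels, 16 kHz each, guard = 4 kHz
Channel bandwidth = 8 * 16 = 128 kHz
Guard bands = 7 gaps * 4 kHz = 28 kHz
Total = 128 + 28 = 156 kHz

156


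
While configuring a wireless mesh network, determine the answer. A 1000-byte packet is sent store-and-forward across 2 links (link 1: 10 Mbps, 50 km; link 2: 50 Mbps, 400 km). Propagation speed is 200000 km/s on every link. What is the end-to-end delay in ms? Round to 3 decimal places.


Packet = 1000 bytes = 8000 bits. Store-and-forward: sum (t_trans + t_prop) per link.
Link 1: t_trans = 8000/(10*10^6) s = 0.8000 ms; t_prop = 50/200000 s = 0.2500 ms; subtotal = 1.0500 ms
Link 2: t_trans = 8000/(50*10^6) s = 0.1600 ms; t_prop = 400/200000 s = 2.0000 ms; subtotal = 2.1600 ms
End-to-end = 1.0500 + 2.1600 = 3.2100 ms -> 3.210 ms (3 dp)

3.210


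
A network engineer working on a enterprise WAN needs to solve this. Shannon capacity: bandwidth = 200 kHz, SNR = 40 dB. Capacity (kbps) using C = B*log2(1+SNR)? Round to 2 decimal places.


Given: B = 200 kHz, SNR = 40 dB
SNR linear = 10^(40/10) = 10000
1 + SNR = 10001
log2(10001) = 13.2878566418
C = 200 * 1000 * 13.2878566418 = 2657571.3284 bps
C = 2657.571328 kbps -> 2657.57 kbps (2 dp)

2657.57


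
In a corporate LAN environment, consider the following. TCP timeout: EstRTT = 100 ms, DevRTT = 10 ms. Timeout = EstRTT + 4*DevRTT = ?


Given: EstRTT = 100 ms, DevRTT = 10 ms
Timeout = EstRTT + 4 * DevRTT
4 * DevRTT = 4 * 10 = 40
Timeout = 100 + 40 = 140 ms

140


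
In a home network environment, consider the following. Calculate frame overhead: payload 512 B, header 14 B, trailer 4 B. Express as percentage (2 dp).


Given: payload = 512 B, header = 14 B, trailer = 4 B
Overhead bytes = header + trailer = 14 + 4 = 18
Total frame = payload + overhead = 512 + 18 = 530
Overhead % = 18 / 530 * 100 = 3.3962% -> 3.40% (2 dp)

3.40


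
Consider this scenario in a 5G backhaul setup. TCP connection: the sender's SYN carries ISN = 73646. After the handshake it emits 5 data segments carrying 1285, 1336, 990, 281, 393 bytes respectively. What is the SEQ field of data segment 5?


The SYN occupies sequence number ISN = 73646, so the first data byte is ISN + 1 = 73647.
SEQ of data segment i = (ISN + 1) + sum of payload sizes of segments 1..i-1.
Segment 1: SEQ = 73647, payload = 1285 bytes
Segment 2: SEQ = 74932, payload = 1336 bytes
Segment 3: SEQ = 76268, payload = 990 bytes
Segment 4: SEQ = 77258, payload = 281 bytes
Segment 5: SEQ = 77539, payload = 393 bytes
SEQ of segment 5 = 73647 + 1285 + 1336 + 990 + 281 = 77539

77539


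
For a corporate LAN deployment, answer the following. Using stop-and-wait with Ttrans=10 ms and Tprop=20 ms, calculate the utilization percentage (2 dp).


Given: Ttrans = 10 ms, Tprop = 20 ms
RTT = 2 * Tprop = 2 * 20 = 40 ms
U = Ttrans / (Ttrans + RTT)
U = 10 / (10 + 40)
U = 10 / 50 = 0.2
U% = 20.00%

20.00


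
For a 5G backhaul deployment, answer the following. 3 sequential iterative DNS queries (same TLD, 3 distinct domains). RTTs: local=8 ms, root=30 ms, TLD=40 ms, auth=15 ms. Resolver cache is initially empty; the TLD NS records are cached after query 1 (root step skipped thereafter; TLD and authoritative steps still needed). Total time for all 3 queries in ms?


Lookup 1 (cold cache): local + root + TLD + auth = 8 + 30 + 40 + 15 = 93 ms
Lookups 2..3 (TLD NS cached -> skip root; new domain -> still ask TLD and auth): local + TLD + auth = 8 + 40 + 15 = 63 ms each
Remaining 2 lookups: 2 * 63 = 126 ms
Total = 93 + 126 = 219 ms

219


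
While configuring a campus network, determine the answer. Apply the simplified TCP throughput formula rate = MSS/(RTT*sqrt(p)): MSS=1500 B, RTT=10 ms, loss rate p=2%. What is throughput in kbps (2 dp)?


Given: MSS = 1500 bytes, RTT = 10 ms, loss = 2%
RTT in seconds = 10 / 1000 = 0.01
Loss rate = 2% = 0.02
sqrt(loss) = sqrt(0.02) = 0.141421356237
Throughput (bytes/s) = 1500 / (0.01 * 0.141421356237) = 1060660.1718
Throughput (kbps) = 1060660.1718 * 8 / 1000 = 8485.281374 -> 8485.28 kbps (2 dp)

8485.28


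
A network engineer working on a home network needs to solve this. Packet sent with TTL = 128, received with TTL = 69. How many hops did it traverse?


Given: initial TTL = 128, received TTL = 69
Hops = initial TTL - received TTL
Hops = 128 - 69 = 59

59


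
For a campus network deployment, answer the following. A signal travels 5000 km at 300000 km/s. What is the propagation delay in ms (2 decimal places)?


Given: distance = 5000 km, speed = 300000 km/s
Delay = distance / speed = 5000 / 300000 seconds
Delay in ms = 5000 * 1000 / 300000
Delay = 16.6667 ms
Rounded to 2 dp = 16.67 ms

16.67


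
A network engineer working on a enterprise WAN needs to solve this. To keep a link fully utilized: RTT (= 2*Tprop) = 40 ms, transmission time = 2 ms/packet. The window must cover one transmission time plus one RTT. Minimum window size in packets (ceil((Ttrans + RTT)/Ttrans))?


Given: Ttrans = 2 ms, RTT = 40 ms (= 2 * Tprop, Tprop = 20 ms)
Time until first ACK returns = Ttrans + RTT = 2 + 40 = 42 ms
Need W * Ttrans >= Ttrans + RTT  ->  W >= (Ttrans + RTT) / Ttrans
(Ttrans + RTT) / Ttrans = 42 / 2 = 21
W_min = ceil(21) = 21

21


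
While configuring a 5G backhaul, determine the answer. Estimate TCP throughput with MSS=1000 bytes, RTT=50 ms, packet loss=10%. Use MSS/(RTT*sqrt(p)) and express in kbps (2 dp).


Given: MSS = 1000 bytes, RTT = 50 ms, loss = 10%
RTT in seconds = 50 / 1000 = 0.05
Loss rate = 10% = 0.1
sqrt(loss) = sqrt(0.1) = 0.316227766017
Throughput (bytes/s) = 1000 / (0.05 * 0.316227766017) = 63245.5532
Throughput (kbps) = 63245.5532 * 8 / 1000 = 505.964426 -> 505.96 kbps (2 dp)

505.96


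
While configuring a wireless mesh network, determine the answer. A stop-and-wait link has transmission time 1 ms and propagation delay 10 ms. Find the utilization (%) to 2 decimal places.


Given: Ttrans = 1 ms, Tprop = 10 ms
RTT = 2 * Tprop = 2 * 10 = 20 ms
U = Ttrans / (Ttrans + RTT)
U = 1 / (1 + 20)
U = 1 / 21 = 0.047619
U% = 4.76%

4.76


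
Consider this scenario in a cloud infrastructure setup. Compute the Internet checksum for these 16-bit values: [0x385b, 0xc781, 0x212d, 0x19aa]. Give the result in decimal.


Given words: [0x385b, 0xc781, 0x212d, 0x19aa]
Step 1: Sum all words
Raw sum = 14427 + 51073 + 8493 + 6570 = 80563
Step 2: Fold carry: (15027 + 1) = 15028
One's complement = ~15028 & 0xFFFF = 50507

50507


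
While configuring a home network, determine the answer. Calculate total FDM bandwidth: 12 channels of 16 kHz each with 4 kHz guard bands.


Given: 12 channels, 16 kHz each, guard = 4 kHz
Channel bandwidth = 12 * 16 = 192 kHz
Guard bands = 11 gaps * 4 kHz = 44 kHz
Total = 192 + 44 = 236 kHz

236


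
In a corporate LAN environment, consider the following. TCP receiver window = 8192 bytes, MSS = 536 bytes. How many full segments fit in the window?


Given: RWND = 8192 bytes, MSS = 536 bytes
Full segments = floor(RWND / MSS)
Full segments = floor(8192 / 536)
Full segments = floor(15.2836) = 15

15


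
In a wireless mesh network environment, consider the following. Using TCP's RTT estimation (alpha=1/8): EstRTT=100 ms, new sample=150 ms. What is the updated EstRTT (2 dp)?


Given: EstRTT = 100 ms, SampleRTT = 150 ms, alpha = 1/8
New EstRTT = (1 - alpha) * EstRTT + alpha * SampleRTT
(7/8) * 100 = 87.5
(1/8) * 150 = 18.75
New EstRTT = 87.5 + 18.75 = 106.25 ms -> 106.25 ms (2 dp)

106.25


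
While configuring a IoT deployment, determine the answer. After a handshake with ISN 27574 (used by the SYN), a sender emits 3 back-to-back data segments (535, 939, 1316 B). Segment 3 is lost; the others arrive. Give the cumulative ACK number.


SYN uses sequence number 27574; first data byte = ISN + 1 = 27575.
Segment 1: SEQ = 27575, len = 535 B, covers [27575, 28109]
Segment 2: SEQ = 28110, len = 939 B, covers [28110, 29048]
Segment 3: SEQ = 29049, len = 1316 B, covers [29049, 30364] [LOST]
In-order data received: bytes [27575, 29048] (segments 1..2).
Segment 3 missing -> gap begins at byte 29049.
Cumulative ACK = next expected in-order byte = 27575 + 535 + 939 = 29049

29049


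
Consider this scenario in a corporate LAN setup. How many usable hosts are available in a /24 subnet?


Given: subnet mask /24
Host bits = 32 - 24 = 8
Total addresses = 2^8 = 256
Usable hosts = 256 - 2 (network + broadcast) = 254

254


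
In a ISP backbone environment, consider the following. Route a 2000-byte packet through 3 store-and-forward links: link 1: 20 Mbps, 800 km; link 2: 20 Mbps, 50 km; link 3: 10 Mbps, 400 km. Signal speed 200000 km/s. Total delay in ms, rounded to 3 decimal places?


Packet = 2000 bytes = 16000 bits. Store-and-forward: sum (t_trans + t_prop) per link.
Link 1: t_trans = 16000/(20*10^6) s = 0.8000 ms; t_prop = 800/200000 s = 4.0000 ms; subtotal = 4.8000 ms
Link 2: t_trans = 16000/(20*10^6) s = 0.8000 ms; t_prop = 50/200000 s = 0.2500 ms; subtotal = 1.0500 ms
Link 3: t_trans = 16000/(10*10^6) s = 1.6000 ms; t_prop = 400/200000 s = 2.0000 ms; subtotal = 3.6000 ms
End-to-end = 4.8000 + 1.0500 + 3.6000 = 9.4500 ms -> 9.450 ms (3 dp)

9.450


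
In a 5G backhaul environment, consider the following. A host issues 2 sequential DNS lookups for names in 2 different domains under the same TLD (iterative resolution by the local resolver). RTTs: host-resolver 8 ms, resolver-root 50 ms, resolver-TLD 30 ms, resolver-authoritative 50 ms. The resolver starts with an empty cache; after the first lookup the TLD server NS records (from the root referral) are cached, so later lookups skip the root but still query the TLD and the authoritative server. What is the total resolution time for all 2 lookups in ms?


Lookup 1 (cold cache): local + root + TLD + auth = 8 + 50 + 30 + 50 = 138 ms
Lookups 2..2 (TLD NS cached -> skip root; new domain -> still ask TLD and auth): local + TLD + auth = 8 + 30 + 50 = 88 ms each
Remaining 1 lookups: 1 * 88 = 88 ms
Total = 138 + 88 = 226 ms

226


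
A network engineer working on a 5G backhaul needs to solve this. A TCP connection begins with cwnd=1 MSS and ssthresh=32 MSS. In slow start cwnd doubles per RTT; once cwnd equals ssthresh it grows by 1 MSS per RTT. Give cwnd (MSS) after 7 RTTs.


RTT 0: cwnd = 1 MSS (initial)
RTT 1: cwnd = 2 MSS (slow start, doubled)
RTT 2: cwnd = 4 MSS (slow start, doubled)
RTT 3: cwnd = 8 MSS (slow start, doubled)
RTT 4: cwnd = 16 MSS (slow start, doubled)
RTT 5: cwnd = 32 MSS (slow start, doubled)
RTT 6: cwnd = 33 MSS (congestion avoidance, +1)
RTT 7: cwnd = 34 MSS (congestion avoidance, +1)

34


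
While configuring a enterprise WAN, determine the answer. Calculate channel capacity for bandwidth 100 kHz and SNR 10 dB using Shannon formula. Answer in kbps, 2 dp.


Given: B = 100 kHz, SNR = 10 dB
SNR linear = 10^(10/10) = 10
1 + SNR = 11
log2(11) = 3.4594316186
C = 100 * 1000 * 3.4594316186 = 345943.1619 bps
C = 345.943162 kbps -> 345.94 kbps (2 dp)

345.94


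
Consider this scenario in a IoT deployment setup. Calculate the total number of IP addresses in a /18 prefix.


Given: CIDR prefix /18
Host bits = 32 - 18 = 14
Total addresses = 2^14 = 16384

16384


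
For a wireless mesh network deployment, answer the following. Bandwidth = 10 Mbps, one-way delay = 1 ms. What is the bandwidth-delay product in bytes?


Given: bandwidth = 10 Mbps, delay = 1 ms
BDP in bits = 10 * 10^6 * 1 / 1000
BDP in bits = 10000
BDP in bytes = 10000 / 8 = 1250

1250


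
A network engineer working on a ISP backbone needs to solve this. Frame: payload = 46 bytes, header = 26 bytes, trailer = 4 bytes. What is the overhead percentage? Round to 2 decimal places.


Given: payload = 46 B, header = 26 B, trailer = 4 B
Overhead bytes = header + trailer = 26 + 4 = 30
Total frame = payload + overhead = 46 + 30 = 76
Overhead % = 30 / 76 * 100 = 39.4737% -> 39.47% (2 dp)

39.47


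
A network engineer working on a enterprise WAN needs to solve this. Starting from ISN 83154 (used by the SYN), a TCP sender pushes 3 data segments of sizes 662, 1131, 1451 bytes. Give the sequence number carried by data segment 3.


The SYN occupies sequence number ISN = 83154, so the first data byte is ISN + 1 = 83155.
SEQ of data segment i = (ISN + 1) + sum of payload sizes of segments 1..i-1.
Segment 1: SEQ = 83155, payload = 662 bytes
Segment 2: SEQ = 83817, payload = 1131 bytes
Segment 3: SEQ = 84948, payload = 1451 bytes
SEQ of segment 3 = 83155 + 662 + 1131 = 84948

84948


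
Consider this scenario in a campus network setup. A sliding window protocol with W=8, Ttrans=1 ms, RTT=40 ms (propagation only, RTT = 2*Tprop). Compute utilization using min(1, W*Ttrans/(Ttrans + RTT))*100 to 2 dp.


Given: W = 8, Ttrans = 1 ms, RTT = 40 ms (= 2 * Tprop, Tprop = 20 ms)
Cycle time = Ttrans + RTT = 1 + 40 = 41 ms (first packet sent until its ACK returns)
W * Ttrans = 8 * 1 = 8 ms of sending per cycle
W * Ttrans / (Ttrans + RTT) = 8 / 41 = 0.195122
U = min(1, 0.195122) = 0.195122
U% = 19.51%

19.51


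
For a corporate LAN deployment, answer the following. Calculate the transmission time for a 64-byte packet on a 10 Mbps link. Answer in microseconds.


Given: packet = 64 bytes, bandwidth = 10 Mbps
Packet in bits = 64 * 8 = 512 bits
Bandwidth = 10 * 10^6 = 10000000 bps
Time = 512 / 10000000 seconds
Time in us = 512 * 10^6 / 10000000 = 51.2

51.2


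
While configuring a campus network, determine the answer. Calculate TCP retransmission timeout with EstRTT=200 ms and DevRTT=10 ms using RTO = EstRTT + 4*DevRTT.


Given: EstRTT = 200 ms, DevRTT = 10 ms
Timeout = EstRTT + 4 * DevRTT
4 * DevRTT = 4 * 10 = 40
Timeout = 200 + 40 = 240 ms

240


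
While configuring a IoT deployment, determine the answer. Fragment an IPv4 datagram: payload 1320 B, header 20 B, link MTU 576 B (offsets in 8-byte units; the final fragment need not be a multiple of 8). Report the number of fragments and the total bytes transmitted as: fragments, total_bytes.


Max data per non-final fragment = floor((MTU - header)/8)*8 = floor((576 - 20)/8)*8 = floor(556/8)*8 = 552 B
Final fragment needs no 8-byte alignment: it can carry up to MTU - header = 556 B
Non-final fragments needed = ceil((payload - 556) / 552) = ceil(764/552) = ceil(1.3841) = 2
Number of fragments = 2 + 1 = 3
Fragment sizes (data): 2 * 552 B + 216 B (last, 216 <= 556 OK)
Total bytes sent = payload + n_frags * header = 1320 + 3*20 = 1320 + 60 = 1380 B

3, 1380


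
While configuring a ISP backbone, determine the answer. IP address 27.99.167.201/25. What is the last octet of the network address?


Given: IP = 27.99.167.201, prefix = /25
Subnet mask = 255.255.255.128
Last octet of IP: 201
Last octet of mask: 128
Network last octet = 201 AND 128 = 128

128


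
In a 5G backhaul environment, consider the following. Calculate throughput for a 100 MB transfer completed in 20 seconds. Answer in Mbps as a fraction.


Given: file = 100 MB, time = 20 s
File in Mb = 100 * 8 = 800 Mb
Throughput = 800 / 20 Mbps
Throughput = 40 Mbps

40


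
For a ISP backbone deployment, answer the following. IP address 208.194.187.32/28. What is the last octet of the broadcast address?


Given: IP = 208.194.187.32, prefix = /28
Host bits = 32 - 28 = 4
Network last octet = 32 AND mask = 32
Host part size = 2^4 - 1 = 15
Broadcast last octet = 32 OR 15 = 47

47
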